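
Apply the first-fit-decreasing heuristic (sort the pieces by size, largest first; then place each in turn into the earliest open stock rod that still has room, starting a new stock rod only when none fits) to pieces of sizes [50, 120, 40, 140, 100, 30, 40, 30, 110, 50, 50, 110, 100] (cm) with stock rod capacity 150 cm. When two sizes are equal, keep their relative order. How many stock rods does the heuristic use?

7

Sorted descending: 140, 120, 110, 110, 100, 100, 50, 50, 50, 40, 40, 30, 30.
  140 → stock rod 1 (new)  [load 140/150]
  120 → stock rod 2 (new)  [load 120/150]
  110 → stock rod 3 (new)  [load 110/150]
  110 → stock rod 4 (new)  [load 110/150]
  100 → stock rod 5 (new)  [load 100/150]
  100 → stock rod 6 (new)  [load 100/150]
  50 → stock rod 5  [load 150/150]
  50 → stock rod 6  [load 150/150]
  50 → stock rod 7 (new)  [load 50/150]
  40 → stock rod 3  [load 150/150]
  40 → stock rod 4  [load 150/150]
  30 → stock rod 2  [load 150/150]
  30 → stock rod 7  [load 80/150]
7 stock rods opened.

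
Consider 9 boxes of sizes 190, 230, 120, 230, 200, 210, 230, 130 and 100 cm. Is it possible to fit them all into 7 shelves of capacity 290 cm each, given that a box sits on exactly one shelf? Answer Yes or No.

Yes

A valid assignment using 7 shelves:
  shelf 1: 230 = 230
  shelf 2: 230 = 230
  shelf 3: 230 = 230
  shelf 4: 210 = 210
  shelf 5: 200 = 200
  shelf 6: 190 + 100 = 290
  shelf 7: 130 + 120 = 250
Every load is within 290 cm, so 7 shelves suffice.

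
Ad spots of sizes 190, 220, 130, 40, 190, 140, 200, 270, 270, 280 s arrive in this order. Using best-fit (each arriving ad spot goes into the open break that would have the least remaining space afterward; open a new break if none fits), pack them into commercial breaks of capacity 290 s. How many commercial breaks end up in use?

  190 → break 1 (new)  [load 190/290]
  220 → break 2 (new)  [load 220/290]
  130 → break 3 (new)  [load 130/290]
  40 → break 2  [load 260/290]
  190 → break 4 (new)  [load 190/290]
  140 → break 3  [load 270/290]
  200 → break 5 (new)  [load 200/290]
  270 → break 6 (new)  [load 270/290]
  270 → break 7 (new)  [load 270/290]
  280 → break 8 (new)  [load 280/290]
8 commercial breaks opened.

8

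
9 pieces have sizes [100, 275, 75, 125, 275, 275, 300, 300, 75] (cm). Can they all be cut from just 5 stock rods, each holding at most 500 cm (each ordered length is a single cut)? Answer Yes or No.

A valid assignment using 5 stock rods:
  stock rod 1: 300 + 125 + 75 = 500
  stock rod 2: 300 + 100 + 75 = 475
  stock rod 3: 275 = 275
  stock rod 4: 275 = 275
  stock rod 5: 275 = 275
Every load is within 500 cm, so 5 stock rods suffice.

Yes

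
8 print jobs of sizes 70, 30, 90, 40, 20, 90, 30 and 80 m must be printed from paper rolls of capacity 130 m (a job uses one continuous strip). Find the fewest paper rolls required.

Total = 90 + 90 + 80 + 70 + 40 + 30 + 30 + 20 = 450 m.
Lower bound: ⌈450/130⌉ = 4 paper rolls.
A packing using 4 paper rolls:
  roll 1: 90 + 40 = 130
  roll 2: 90 + 30 = 120
  roll 3: 80 + 30 + 20 = 130
  roll 4: 70 = 70
This matches the lower bound, so 4 is optimal.

4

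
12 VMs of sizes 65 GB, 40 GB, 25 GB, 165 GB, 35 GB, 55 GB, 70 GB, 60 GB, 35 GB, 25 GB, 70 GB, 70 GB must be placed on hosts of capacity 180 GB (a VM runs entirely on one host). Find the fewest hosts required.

Total = 165 + 70 + 70 + 70 + 65 + 60 + 55 + 40 + 35 + 35 + 25 + 25 = 715 GB.
Lower bound: ⌈715/180⌉ = 4 hosts.
A packing using 5 hosts:
  host 1: 165 = 165
  host 2: 70 + 70 + 40 = 180
  host 3: 70 + 65 + 35 = 170
  host 4: 60 + 55 + 35 + 25 = 175
  host 5: 25 = 25
No arrangement into 4 hosts stays within capacity, so 5 is optimal.

5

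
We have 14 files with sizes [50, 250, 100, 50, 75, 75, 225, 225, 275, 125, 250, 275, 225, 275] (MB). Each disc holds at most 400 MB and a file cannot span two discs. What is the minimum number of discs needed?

8

Total = 275 + 275 + 275 + 250 + 250 + 225 + 225 + 225 + 125 + 100 + 75 + 75 + 50 + 50 = 2475 MB.
Lower bound: ⌈2475/400⌉ = 7 discs.
Also, 8 files each exceed 200 MB, and no two of those can share a disc, so at least 8 discs are needed.
A packing using 8 discs:
  disc 1: 275 + 125 = 400
  disc 2: 275 + 100 = 375
  disc 3: 275 + 75 + 50 = 400
  disc 4: 250 + 75 + 50 = 375
  disc 5: 250 = 250
  disc 6: 225 = 225
  disc 7: 225 = 225
  disc 8: 225 = 225
This matches the lower bound, so 8 is optimal.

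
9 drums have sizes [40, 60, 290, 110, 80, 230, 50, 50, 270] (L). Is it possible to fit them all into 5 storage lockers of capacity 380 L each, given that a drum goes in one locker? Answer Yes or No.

A valid assignment using 4 storage lockers:
  locker 1: 290 + 80 = 370
  locker 2: 270 + 110 = 380
  locker 3: 230 + 60 + 50 + 40 = 380
  locker 4: 50 = 50
That uses only 4 ≤ 5, so 5 storage lockers are enough.

Yes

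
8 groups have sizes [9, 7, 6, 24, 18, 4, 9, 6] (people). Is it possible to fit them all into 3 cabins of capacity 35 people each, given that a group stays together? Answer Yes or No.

Yes

A valid assignment using 3 cabins:
  cabin 1: 24 + 9 = 33
  cabin 2: 18 + 9 + 7 = 34
  cabin 3: 6 + 6 + 4 = 16
Every load is within 35 people, so 3 cabins suffice.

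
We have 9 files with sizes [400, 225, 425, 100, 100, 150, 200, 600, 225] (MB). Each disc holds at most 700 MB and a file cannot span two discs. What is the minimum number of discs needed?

4

Total = 600 + 425 + 400 + 225 + 225 + 200 + 150 + 100 + 100 = 2425 MB.
Lower bound: ⌈2425/700⌉ = 4 discs.
A packing using 4 discs:
  disc 1: 600 + 100 = 700
  disc 2: 425 + 225 = 650
  disc 3: 400 + 225 = 625
  disc 4: 200 + 150 + 100 = 450
This matches the lower bound, so 4 is optimal.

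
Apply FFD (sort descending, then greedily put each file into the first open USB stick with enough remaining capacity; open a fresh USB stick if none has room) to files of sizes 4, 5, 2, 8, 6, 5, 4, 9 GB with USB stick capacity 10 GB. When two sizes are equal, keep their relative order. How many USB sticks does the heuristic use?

5

Sorted descending: 9, 8, 6, 5, 5, 4, 4, 2.
  9 → USB stick 1 (new)  [load 9/10]
  8 → USB stick 2 (new)  [load 8/10]
  6 → USB stick 3 (new)  [load 6/10]
  5 → USB stick 4 (new)  [load 5/10]
  5 → USB stick 4  [load 10/10]
  4 → USB stick 3  [load 10/10]
  4 → USB stick 5 (new)  [load 4/10]
  2 → USB stick 2  [load 10/10]
5 USB sticks opened.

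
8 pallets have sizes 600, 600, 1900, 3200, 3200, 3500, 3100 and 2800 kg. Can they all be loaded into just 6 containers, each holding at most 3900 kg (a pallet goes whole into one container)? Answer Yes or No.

Yes

A valid assignment using 6 containers:
  container 1: 3500 = 3500
  container 2: 3200 + 600 = 3800
  container 3: 3200 + 600 = 3800
  container 4: 3100 = 3100
  container 5: 2800 = 2800
  container 6: 1900 = 1900
Every load is within 3900 kg, so 6 containers suffice.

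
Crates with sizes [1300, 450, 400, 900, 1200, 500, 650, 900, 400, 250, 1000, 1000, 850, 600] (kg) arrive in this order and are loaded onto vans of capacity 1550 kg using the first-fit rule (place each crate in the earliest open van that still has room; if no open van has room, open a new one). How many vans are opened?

  1300 → van 1 (new)  [load 1300/1550]
  450 → van 2 (new)  [load 450/1550]
  400 → van 2  [load 850/1550]
  900 → van 3 (new)  [load 900/1550]
  1200 → van 4 (new)  [load 1200/1550]
  500 → van 2  [load 1350/1550]
  650 → van 3  [load 1550/1550]
  900 → van 5 (new)  [load 900/1550]
  400 → van 5  [load 1300/1550]
  250 → van 1  [load 1550/1550]
  1000 → van 6 (new)  [load 1000/1550]
  1000 → van 7 (new)  [load 1000/1550]
  850 → van 8 (new)  [load 850/1550]
  600 → van 8  [load 1450/1550]
8 vans opened.

8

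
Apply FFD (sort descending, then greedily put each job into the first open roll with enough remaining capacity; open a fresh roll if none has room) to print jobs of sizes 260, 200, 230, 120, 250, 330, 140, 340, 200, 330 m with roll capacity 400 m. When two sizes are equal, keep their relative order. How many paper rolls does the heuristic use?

7

Sorted descending: 340, 330, 330, 260, 250, 230, 200, 200, 140, 120.
  340 → roll 1 (new)  [load 340/400]
  330 → roll 2 (new)  [load 330/400]
  330 → roll 3 (new)  [load 330/400]
  260 → roll 4 (new)  [load 260/400]
  250 → roll 5 (new)  [load 250/400]
  230 → roll 6 (new)  [load 230/400]
  200 → roll 7 (new)  [load 200/400]
  200 → roll 7  [load 400/400]
  140 → roll 4  [load 400/400]
  120 → roll 5  [load 370/400]
7 paper rolls opened.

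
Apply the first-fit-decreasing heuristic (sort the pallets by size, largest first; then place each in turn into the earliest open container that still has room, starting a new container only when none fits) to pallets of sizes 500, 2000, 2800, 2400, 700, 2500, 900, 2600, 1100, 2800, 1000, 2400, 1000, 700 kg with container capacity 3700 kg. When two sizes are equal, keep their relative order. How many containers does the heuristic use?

Sorted descending: 2800, 2800, 2600, 2500, 2400, 2400, 2000, 1100, 1000, 1000, 900, 700, 700, 500.
  2800 → container 1 (new)  [load 2800/3700]
  2800 → container 2 (new)  [load 2800/3700]
  2600 → container 3 (new)  [load 2600/3700]
  2500 → container 4 (new)  [load 2500/3700]
  2400 → container 5 (new)  [load 2400/3700]
  2400 → container 6 (new)  [load 2400/3700]
  2000 → container 7 (new)  [load 2000/3700]
  1100 → container 3  [load 3700/3700]
  1000 → container 4  [load 3500/3700]
  1000 → container 5  [load 3400/3700]
  900 → container 1  [load 3700/3700]
  700 → container 2  [load 3500/3700]
  700 → container 6  [load 3100/3700]
  500 → container 6  [load 3600/3700]
7 containers opened.

7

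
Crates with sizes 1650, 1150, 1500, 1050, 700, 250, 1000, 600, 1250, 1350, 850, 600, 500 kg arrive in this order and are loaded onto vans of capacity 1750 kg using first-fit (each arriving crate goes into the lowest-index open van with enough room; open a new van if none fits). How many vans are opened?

8

  1650 → van 1 (new)  [load 1650/1750]
  1150 → van 2 (new)  [load 1150/1750]
  1500 → van 3 (new)  [load 1500/1750]
  1050 → van 4 (new)  [load 1050/1750]
  700 → van 4  [load 1750/1750]
  250 → van 2  [load 1400/1750]
  1000 → van 5 (new)  [load 1000/1750]
  600 → van 5  [load 1600/1750]
  1250 → van 6 (new)  [load 1250/1750]
  1350 → van 7 (new)  [load 1350/1750]
  850 → van 8 (new)  [load 850/1750]
  600 → van 8  [load 1450/1750]
  500 → van 6  [load 1750/1750]
8 vans opened.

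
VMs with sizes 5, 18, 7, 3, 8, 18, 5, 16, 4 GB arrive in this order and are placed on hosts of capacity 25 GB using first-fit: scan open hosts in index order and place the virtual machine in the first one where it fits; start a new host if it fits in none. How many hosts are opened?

  5 → host 1 (new)  [load 5/25]
  18 → host 1  [load 23/25]
  7 → host 2 (new)  [load 7/25]
  3 → host 2  [load 10/25]
  8 → host 2  [load 18/25]
  18 → host 3 (new)  [load 18/25]
  5 → host 2  [load 23/25]
  16 → host 4 (new)  [load 16/25]
  4 → host 3  [load 22/25]
4 hosts opened.

4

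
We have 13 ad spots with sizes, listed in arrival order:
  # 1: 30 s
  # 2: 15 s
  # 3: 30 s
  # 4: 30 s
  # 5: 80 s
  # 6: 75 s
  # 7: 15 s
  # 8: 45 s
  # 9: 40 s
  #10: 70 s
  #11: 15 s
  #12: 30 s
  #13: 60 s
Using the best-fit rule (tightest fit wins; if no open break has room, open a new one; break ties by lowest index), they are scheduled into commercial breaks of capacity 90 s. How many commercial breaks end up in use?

  30 → break 1 (new)  [load 30/90]
  15 → break 1  [load 45/90]
  30 → break 1  [load 75/90]
  30 → break 2 (new)  [load 30/90]
  80 → break 3 (new)  [load 80/90]
  75 → break 4 (new)  [load 75/90]
  15 → break 1  [load 90/90]
  45 → break 2  [load 75/90]
  40 → break 5 (new)  [load 40/90]
  70 → break 6 (new)  [load 70/90]
  15 → break 2  [load 90/90]
  30 → break 5  [load 70/90]
  60 → break 7 (new)  [load 60/90]
7 commercial breaks opened.

7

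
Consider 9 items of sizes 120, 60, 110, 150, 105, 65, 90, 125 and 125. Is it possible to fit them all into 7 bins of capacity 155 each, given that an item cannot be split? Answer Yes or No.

No

Total = 950; ⌈950/155⌉ = 7.
The bound of 7 does not rule out 7, but exhaustive search shows no assignment into 7 bins of capacity 155 exists — the minimum is 8.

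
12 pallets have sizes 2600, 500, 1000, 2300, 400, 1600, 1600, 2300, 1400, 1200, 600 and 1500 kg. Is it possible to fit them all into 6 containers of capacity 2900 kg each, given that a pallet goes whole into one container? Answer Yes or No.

Total = 17000 kg; ⌈17000/2900⌉ = 6.
The bound of 6 does not rule out 6, but exhaustive search shows no assignment into 6 containers of capacity 2900 kg exists — the minimum is 7.

No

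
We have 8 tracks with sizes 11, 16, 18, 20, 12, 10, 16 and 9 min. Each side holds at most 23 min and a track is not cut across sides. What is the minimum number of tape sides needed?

Total = 20 + 18 + 16 + 16 + 12 + 11 + 10 + 9 = 112 min.
Lower bound: ⌈112/23⌉ = 5 tape sides.
A packing using 6 tape sides:
  side 1: 20 = 20
  side 2: 18 = 18
  side 3: 16 = 16
  side 4: 16 = 16
  side 5: 12 + 11 = 23
  side 6: 10 + 9 = 19
No arrangement into 5 tape sides stays within capacity, so 6 is optimal.

6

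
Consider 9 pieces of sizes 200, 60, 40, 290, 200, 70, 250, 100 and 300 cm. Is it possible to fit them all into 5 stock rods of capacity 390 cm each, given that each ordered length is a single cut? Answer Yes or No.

A valid assignment using 5 stock rods:
  stock rod 1: 300 + 70 = 370
  stock rod 2: 290 + 100 = 390
  stock rod 3: 250 + 60 + 40 = 350
  stock rod 4: 200 = 200
  stock rod 5: 200 = 200
Every load is within 390 cm, so 5 stock rods suffice.

Yes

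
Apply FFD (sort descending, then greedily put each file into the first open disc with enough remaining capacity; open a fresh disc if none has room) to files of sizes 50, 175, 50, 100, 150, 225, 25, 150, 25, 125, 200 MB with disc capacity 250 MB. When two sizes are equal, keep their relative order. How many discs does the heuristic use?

Sorted descending: 225, 200, 175, 150, 150, 125, 100, 50, 50, 25, 25.
  225 → disc 1 (new)  [load 225/250]
  200 → disc 2 (new)  [load 200/250]
  175 → disc 3 (new)  [load 175/250]
  150 → disc 4 (new)  [load 150/250]
  150 → disc 5 (new)  [load 150/250]
  125 → disc 6 (new)  [load 125/250]
  100 → disc 4  [load 250/250]
  50 → disc 2  [load 250/250]
  50 → disc 3  [load 225/250]
  25 → disc 1  [load 250/250]
  25 → disc 3  [load 250/250]
6 discs opened.

6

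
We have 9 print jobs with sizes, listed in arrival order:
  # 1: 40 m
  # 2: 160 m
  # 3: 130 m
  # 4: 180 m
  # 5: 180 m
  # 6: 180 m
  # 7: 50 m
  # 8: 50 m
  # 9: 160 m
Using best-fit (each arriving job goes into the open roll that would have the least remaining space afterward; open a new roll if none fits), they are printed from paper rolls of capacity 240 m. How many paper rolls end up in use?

  40 → roll 1 (new)  [load 40/240]
  160 → roll 1  [load 200/240]
  130 → roll 2 (new)  [load 130/240]
  180 → roll 3 (new)  [load 180/240]
  180 → roll 4 (new)  [load 180/240]
  180 → roll 5 (new)  [load 180/240]
  50 → roll 3  [load 230/240]
  50 → roll 4  [load 230/240]
  160 → roll 6 (new)  [load 160/240]
6 paper rolls opened.

6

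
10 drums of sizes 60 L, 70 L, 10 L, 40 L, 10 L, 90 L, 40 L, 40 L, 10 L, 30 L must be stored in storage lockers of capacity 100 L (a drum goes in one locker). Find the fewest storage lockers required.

4

Total = 90 + 70 + 60 + 40 + 40 + 40 + 30 + 10 + 10 + 10 = 400 L.
Lower bound: ⌈400/100⌉ = 4 storage lockers.
A packing using 4 storage lockers:
  locker 1: 90 + 10 = 100
  locker 2: 70 + 30 = 100
  locker 3: 60 + 40 = 100
  locker 4: 40 + 40 + 10 + 10 = 100
This matches the lower bound, so 4 is optimal.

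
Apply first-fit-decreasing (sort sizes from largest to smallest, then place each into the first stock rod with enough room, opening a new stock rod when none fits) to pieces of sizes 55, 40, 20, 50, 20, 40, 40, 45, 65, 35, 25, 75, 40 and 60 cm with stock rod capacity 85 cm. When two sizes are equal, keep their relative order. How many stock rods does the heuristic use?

Sorted descending: 75, 65, 60, 55, 50, 45, 40, 40, 40, 40, 35, 25, 20, 20.
  75 → stock rod 1 (new)  [load 75/85]
  65 → stock rod 2 (new)  [load 65/85]
  60 → stock rod 3 (new)  [load 60/85]
  55 → stock rod 4 (new)  [load 55/85]
  50 → stock rod 5 (new)  [load 50/85]
  45 → stock rod 6 (new)  [load 45/85]
  40 → stock rod 6  [load 85/85]
  40 → stock rod 7 (new)  [load 40/85]
  40 → stock rod 7  [load 80/85]
  40 → stock rod 8 (new)  [load 40/85]
  35 → stock rod 5  [load 85/85]
  25 → stock rod 3  [load 85/85]
  20 → stock rod 2  [load 85/85]
  20 → stock rod 4  [load 75/85]
8 stock rods opened.

8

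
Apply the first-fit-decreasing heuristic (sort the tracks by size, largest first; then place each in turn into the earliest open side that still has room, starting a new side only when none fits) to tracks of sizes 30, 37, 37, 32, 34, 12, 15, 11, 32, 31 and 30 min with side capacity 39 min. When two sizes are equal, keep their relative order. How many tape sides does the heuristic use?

9

Sorted descending: 37, 37, 34, 32, 32, 31, 30, 30, 15, 12, 11.
  37 → side 1 (new)  [load 37/39]
  37 → side 2 (new)  [load 37/39]
  34 → side 3 (new)  [load 34/39]
  32 → side 4 (new)  [load 32/39]
  32 → side 5 (new)  [load 32/39]
  31 → side 6 (new)  [load 31/39]
  30 → side 7 (new)  [load 30/39]
  30 → side 8 (new)  [load 30/39]
  15 → side 9 (new)  [load 15/39]
  12 → side 9  [load 27/39]
  11 → side 9  [load 38/39]
9 tape sides opened.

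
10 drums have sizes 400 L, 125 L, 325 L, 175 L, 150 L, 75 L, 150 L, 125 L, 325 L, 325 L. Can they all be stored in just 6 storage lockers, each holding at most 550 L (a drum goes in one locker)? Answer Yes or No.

A valid assignment using 5 storage lockers:
  locker 1: 400 + 150 = 550
  locker 2: 325 + 175 = 500
  locker 3: 325 + 150 + 75 = 550
  locker 4: 325 + 125 = 450
  locker 5: 125 = 125
That uses only 5 ≤ 6, so 6 storage lockers are enough.

Yes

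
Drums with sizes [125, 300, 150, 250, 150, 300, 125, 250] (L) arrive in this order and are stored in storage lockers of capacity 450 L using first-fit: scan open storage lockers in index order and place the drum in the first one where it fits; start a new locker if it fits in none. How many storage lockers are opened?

4

  125 → locker 1 (new)  [load 125/450]
  300 → locker 1  [load 425/450]
  150 → locker 2 (new)  [load 150/450]
  250 → locker 2  [load 400/450]
  150 → locker 3 (new)  [load 150/450]
  300 → locker 3  [load 450/450]
  125 → locker 4 (new)  [load 125/450]
  250 → locker 4  [load 375/450]
4 storage lockers opened.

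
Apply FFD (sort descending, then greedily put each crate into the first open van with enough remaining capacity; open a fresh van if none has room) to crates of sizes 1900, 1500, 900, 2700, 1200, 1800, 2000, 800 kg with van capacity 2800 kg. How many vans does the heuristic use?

5

Sorted descending: 2700, 2000, 1900, 1800, 1500, 1200, 900, 800.
  2700 → van 1 (new)  [load 2700/2800]
  2000 → van 2 (new)  [load 2000/2800]
  1900 → van 3 (new)  [load 1900/2800]
  1800 → van 4 (new)  [load 1800/2800]
  1500 → van 5 (new)  [load 1500/2800]
  1200 → van 5  [load 2700/2800]
  900 → van 3  [load 2800/2800]
  800 → van 2  [load 2800/2800]
5 vans opened.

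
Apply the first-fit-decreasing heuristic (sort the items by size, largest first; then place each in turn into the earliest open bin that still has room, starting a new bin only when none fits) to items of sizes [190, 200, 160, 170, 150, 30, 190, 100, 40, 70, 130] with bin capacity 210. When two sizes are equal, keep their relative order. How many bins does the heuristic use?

8

Sorted descending: 200, 190, 190, 170, 160, 150, 130, 100, 70, 40, 30.
  200 → bin 1 (new)  [load 200/210]
  190 → bin 2 (new)  [load 190/210]
  190 → bin 3 (new)  [load 190/210]
  170 → bin 4 (new)  [load 170/210]
  160 → bin 5 (new)  [load 160/210]
  150 → bin 6 (new)  [load 150/210]
  130 → bin 7 (new)  [load 130/210]
  100 → bin 8 (new)  [load 100/210]
  70 → bin 7  [load 200/210]
  40 → bin 4  [load 210/210]
  30 → bin 5  [load 190/210]
8 bins opened.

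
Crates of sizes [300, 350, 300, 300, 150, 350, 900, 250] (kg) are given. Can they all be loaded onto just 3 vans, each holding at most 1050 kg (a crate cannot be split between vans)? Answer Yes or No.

A valid assignment using 3 vans:
  van 1: 900 + 150 = 1050
  van 2: 350 + 350 + 300 = 1000
  van 3: 300 + 300 + 250 = 850
Every load is within 1050 kg, so 3 vans suffice.

Yes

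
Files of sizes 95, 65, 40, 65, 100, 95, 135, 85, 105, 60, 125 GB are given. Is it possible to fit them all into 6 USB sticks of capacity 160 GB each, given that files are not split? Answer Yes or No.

Total = 970 GB; ⌈970/160⌉ = 7.
At least 7 USB sticks are required, but only 6 are allowed.

No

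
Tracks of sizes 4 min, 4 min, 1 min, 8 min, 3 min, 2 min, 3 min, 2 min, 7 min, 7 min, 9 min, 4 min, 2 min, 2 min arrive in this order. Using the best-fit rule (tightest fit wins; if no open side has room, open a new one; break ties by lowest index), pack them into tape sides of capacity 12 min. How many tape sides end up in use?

5

  4 → side 1 (new)  [load 4/12]
  4 → side 1  [load 8/12]
  1 → side 1  [load 9/12]
  8 → side 2 (new)  [load 8/12]
  3 → side 1  [load 12/12]
  2 → side 2  [load 10/12]
  3 → side 3 (new)  [load 3/12]
  2 → side 2  [load 12/12]
  7 → side 3  [load 10/12]
  7 → side 4 (new)  [load 7/12]
  9 → side 5 (new)  [load 9/12]
  4 → side 4  [load 11/12]
  2 → side 3  [load 12/12]
  2 → side 5  [load 11/12]
5 tape sides opened.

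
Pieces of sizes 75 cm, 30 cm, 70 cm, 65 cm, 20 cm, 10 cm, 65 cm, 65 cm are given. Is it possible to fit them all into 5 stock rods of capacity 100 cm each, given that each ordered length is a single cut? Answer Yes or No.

Yes

A valid assignment using 5 stock rods:
  stock rod 1: 75 + 20 = 95
  stock rod 2: 70 + 30 = 100
  stock rod 3: 65 + 10 = 75
  stock rod 4: 65 = 65
  stock rod 5: 65 = 65
Every load is within 100 cm, so 5 stock rods suffice.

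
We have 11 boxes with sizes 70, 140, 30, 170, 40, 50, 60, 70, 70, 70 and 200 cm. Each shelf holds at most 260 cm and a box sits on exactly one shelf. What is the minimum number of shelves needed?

4

Total = 200 + 170 + 140 + 70 + 70 + 70 + 70 + 60 + 50 + 40 + 30 = 970 cm.
Lower bound: ⌈970/260⌉ = 4 shelves.
A packing using 4 shelves:
  shelf 1: 200 + 60 = 260
  shelf 2: 170 + 70 = 240
  shelf 3: 140 + 70 + 50 = 260
  shelf 4: 70 + 70 + 40 + 30 = 210
This matches the lower bound, so 4 is optimal.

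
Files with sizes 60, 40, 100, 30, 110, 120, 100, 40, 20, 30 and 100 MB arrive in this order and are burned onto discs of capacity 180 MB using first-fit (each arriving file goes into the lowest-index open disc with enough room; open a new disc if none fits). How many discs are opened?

6

  60 → disc 1 (new)  [load 60/180]
  40 → disc 1  [load 100/180]
  100 → disc 2 (new)  [load 100/180]
  30 → disc 1  [load 130/180]
  110 → disc 3 (new)  [load 110/180]
  120 → disc 4 (new)  [load 120/180]
  100 → disc 5 (new)  [load 100/180]
  40 → disc 1  [load 170/180]
  20 → disc 2  [load 120/180]
  30 → disc 2  [load 150/180]
  100 → disc 6 (new)  [load 100/180]
6 discs opened.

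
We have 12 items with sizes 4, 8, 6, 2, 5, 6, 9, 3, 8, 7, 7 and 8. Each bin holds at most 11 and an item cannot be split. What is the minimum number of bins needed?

Total = 9 + 8 + 8 + 8 + 7 + 7 + 6 + 6 + 5 + 4 + 3 + 2 = 73.
Lower bound: ⌈73/11⌉ = 7 bins.
Also, 8 items each exceed 11/2, and no two of those can share a bin, so at least 8 bins are needed.
A packing using 8 bins:
  bin 1: 9 + 2 = 11
  bin 2: 8 + 3 = 11
  bin 3: 8 = 8
  bin 4: 8 = 8
  bin 5: 7 + 4 = 11
  bin 6: 7 = 7
  bin 7: 6 + 5 = 11
  bin 8: 6 = 6
This matches the lower bound, so 8 is optimal.

8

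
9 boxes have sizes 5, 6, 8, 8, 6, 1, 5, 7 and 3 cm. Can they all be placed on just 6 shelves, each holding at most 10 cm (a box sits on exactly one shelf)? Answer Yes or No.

A valid assignment using 6 shelves:
  shelf 1: 8 + 1 = 9
  shelf 2: 8 = 8
  shelf 3: 7 + 3 = 10
  shelf 4: 6 = 6
  shelf 5: 6 = 6
  shelf 6: 5 + 5 = 10
Every load is within 10 cm, so 6 shelves suffice.

Yes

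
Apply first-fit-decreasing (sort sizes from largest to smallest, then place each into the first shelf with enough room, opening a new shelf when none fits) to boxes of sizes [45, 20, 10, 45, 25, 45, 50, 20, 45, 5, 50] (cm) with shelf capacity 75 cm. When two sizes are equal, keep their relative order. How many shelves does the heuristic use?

Sorted descending: 50, 50, 45, 45, 45, 45, 25, 20, 20, 10, 5.
  50 → shelf 1 (new)  [load 50/75]
  50 → shelf 2 (new)  [load 50/75]
  45 → shelf 3 (new)  [load 45/75]
  45 → shelf 4 (new)  [load 45/75]
  45 → shelf 5 (new)  [load 45/75]
  45 → shelf 6 (new)  [load 45/75]
  25 → shelf 1  [load 75/75]
  20 → shelf 2  [load 70/75]
  20 → shelf 3  [load 65/75]
  10 → shelf 3  [load 75/75]
  5 → shelf 2  [load 75/75]
6 shelves opened.

6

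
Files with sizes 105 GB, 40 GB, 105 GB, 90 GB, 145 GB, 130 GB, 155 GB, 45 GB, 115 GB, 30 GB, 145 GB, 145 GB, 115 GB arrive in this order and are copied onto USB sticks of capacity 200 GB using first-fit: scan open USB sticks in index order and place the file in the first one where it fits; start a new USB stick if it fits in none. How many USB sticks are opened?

  105 → USB stick 1 (new)  [load 105/200]
  40 → USB stick 1  [load 145/200]
  105 → USB stick 2 (new)  [load 105/200]
  90 → USB stick 2  [load 195/200]
  145 → USB stick 3 (new)  [load 145/200]
  130 → USB stick 4 (new)  [load 130/200]
  155 → USB stick 5 (new)  [load 155/200]
  45 → USB stick 1  [load 190/200]
  115 → USB stick 6 (new)  [load 115/200]
  30 → USB stick 3  [load 175/200]
  145 → USB stick 7 (new)  [load 145/200]
  145 → USB stick 8 (new)  [load 145/200]
  115 → USB stick 9 (new)  [load 115/200]
9 USB sticks opened.

9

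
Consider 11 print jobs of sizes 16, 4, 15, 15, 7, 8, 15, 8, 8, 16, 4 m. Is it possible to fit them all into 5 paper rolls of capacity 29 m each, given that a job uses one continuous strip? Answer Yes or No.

A valid assignment using 5 paper rolls:
  roll 1: 16 + 8 + 4 = 28
  roll 2: 16 + 8 + 4 = 28
  roll 3: 15 + 8 = 23
  roll 4: 15 + 7 = 22
  roll 5: 15 = 15
Every load is within 29 m, so 5 paper rolls suffice.

Yes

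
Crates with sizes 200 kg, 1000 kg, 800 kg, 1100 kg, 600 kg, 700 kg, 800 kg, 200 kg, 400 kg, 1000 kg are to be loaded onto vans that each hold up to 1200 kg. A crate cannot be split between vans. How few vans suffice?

7

Total = 1100 + 1000 + 1000 + 800 + 800 + 700 + 600 + 400 + 200 + 200 = 6800 kg.
Lower bound: ⌈6800/1200⌉ = 6 vans.
A packing using 7 vans:
  van 1: 1100 = 1100
  van 2: 1000 + 200 = 1200
  van 3: 1000 + 200 = 1200
  van 4: 800 + 400 = 1200
  van 5: 800 = 800
  van 6: 700 = 700
  van 7: 600 = 600
No arrangement into 6 vans stays within capacity, so 7 is optimal.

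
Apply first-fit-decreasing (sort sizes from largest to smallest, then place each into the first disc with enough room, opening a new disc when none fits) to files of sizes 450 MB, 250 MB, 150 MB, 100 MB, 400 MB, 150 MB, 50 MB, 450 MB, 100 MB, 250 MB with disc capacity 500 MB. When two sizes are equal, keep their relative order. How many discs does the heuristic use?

Sorted descending: 450, 450, 400, 250, 250, 150, 150, 100, 100, 50.
  450 → disc 1 (new)  [load 450/500]
  450 → disc 2 (new)  [load 450/500]
  400 → disc 3 (new)  [load 400/500]
  250 → disc 4 (new)  [load 250/500]
  250 → disc 4  [load 500/500]
  150 → disc 5 (new)  [load 150/500]
  150 → disc 5  [load 300/500]
  100 → disc 3  [load 500/500]
  100 → disc 5  [load 400/500]
  50 → disc 1  [load 500/500]
5 discs opened.

5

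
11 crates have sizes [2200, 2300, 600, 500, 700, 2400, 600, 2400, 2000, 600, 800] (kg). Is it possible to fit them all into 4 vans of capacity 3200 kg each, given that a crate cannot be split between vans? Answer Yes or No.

No

Total = 15100 kg; ⌈15100/3200⌉ = 5.
At least 5 vans are required, but only 4 are allowed.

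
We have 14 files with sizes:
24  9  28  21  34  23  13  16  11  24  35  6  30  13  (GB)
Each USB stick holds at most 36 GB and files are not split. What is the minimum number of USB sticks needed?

Total = 35 + 34 + 30 + 28 + 24 + 24 + 23 + 21 + 16 + 13 + 13 + 11 + 9 + 6 = 287 GB.
Lower bound: ⌈287/36⌉ = 8 USB sticks.
A packing using 9 USB sticks:
  USB stick 1: 35 = 35
  USB stick 2: 34 = 34
  USB stick 3: 30 + 6 = 36
  USB stick 4: 28 = 28
  USB stick 5: 24 + 11 = 35
  USB stick 6: 24 + 9 = 33
  USB stick 7: 23 + 13 = 36
  USB stick 8: 21 + 13 = 34
  USB stick 9: 16 = 16
No arrangement into 8 USB sticks stays within capacity, so 9 is optimal.

9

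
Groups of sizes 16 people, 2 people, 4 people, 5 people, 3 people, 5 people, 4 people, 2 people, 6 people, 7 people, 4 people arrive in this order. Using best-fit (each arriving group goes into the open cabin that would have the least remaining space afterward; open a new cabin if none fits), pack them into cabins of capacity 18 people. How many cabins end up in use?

4

  16 → cabin 1 (new)  [load 16/18]
  2 → cabin 1  [load 18/18]
  4 → cabin 2 (new)  [load 4/18]
  5 → cabin 2  [load 9/18]
  3 → cabin 2  [load 12/18]
  5 → cabin 2  [load 17/18]
  4 → cabin 3 (new)  [load 4/18]
  2 → cabin 3  [load 6/18]
  6 → cabin 3  [load 12/18]
  7 → cabin 4 (new)  [load 7/18]
  4 → cabin 3  [load 16/18]
4 cabins opened.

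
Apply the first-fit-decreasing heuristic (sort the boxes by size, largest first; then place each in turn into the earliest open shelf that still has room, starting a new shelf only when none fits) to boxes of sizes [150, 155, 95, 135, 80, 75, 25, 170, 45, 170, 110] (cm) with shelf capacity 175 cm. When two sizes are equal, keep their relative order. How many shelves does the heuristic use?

8

Sorted descending: 170, 170, 155, 150, 135, 110, 95, 80, 75, 45, 25.
  170 → shelf 1 (new)  [load 170/175]
  170 → shelf 2 (new)  [load 170/175]
  155 → shelf 3 (new)  [load 155/175]
  150 → shelf 4 (new)  [load 150/175]
  135 → shelf 5 (new)  [load 135/175]
  110 → shelf 6 (new)  [load 110/175]
  95 → shelf 7 (new)  [load 95/175]
  80 → shelf 7  [load 175/175]
  75 → shelf 8 (new)  [load 75/175]
  45 → shelf 6  [load 155/175]
  25 → shelf 4  [load 175/175]
8 shelves opened.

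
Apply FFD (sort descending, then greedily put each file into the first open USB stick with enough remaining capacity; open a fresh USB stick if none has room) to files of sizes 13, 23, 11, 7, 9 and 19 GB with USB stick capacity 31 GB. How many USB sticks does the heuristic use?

Sorted descending: 23, 19, 13, 11, 9, 7.
  23 → USB stick 1 (new)  [load 23/31]
  19 → USB stick 2 (new)  [load 19/31]
  13 → USB stick 3 (new)  [load 13/31]
  11 → USB stick 2  [load 30/31]
  9 → USB stick 3  [load 22/31]
  7 → USB stick 1  [load 30/31]
3 USB sticks opened.

3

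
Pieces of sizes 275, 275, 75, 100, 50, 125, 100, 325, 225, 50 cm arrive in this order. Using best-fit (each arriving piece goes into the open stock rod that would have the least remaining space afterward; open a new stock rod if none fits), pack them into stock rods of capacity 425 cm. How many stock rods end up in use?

  275 → stock rod 1 (new)  [load 275/425]
  275 → stock rod 2 (new)  [load 275/425]
  75 → stock rod 1  [load 350/425]
  100 → stock rod 2  [load 375/425]
  50 → stock rod 2  [load 425/425]
  125 → stock rod 3 (new)  [load 125/425]
  100 → stock rod 3  [load 225/425]
  325 → stock rod 4 (new)  [load 325/425]
  225 → stock rod 5 (new)  [load 225/425]
  50 → stock rod 1  [load 400/425]
5 stock rods opened.

5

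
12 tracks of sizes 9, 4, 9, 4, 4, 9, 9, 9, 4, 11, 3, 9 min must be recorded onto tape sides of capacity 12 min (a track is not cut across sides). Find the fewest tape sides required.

Total = 11 + 9 + 9 + 9 + 9 + 9 + 9 + 4 + 4 + 4 + 4 + 3 = 84 min.
Lower bound: ⌈84/12⌉ = 7 tape sides.
A packing using 9 tape sides:
  side 1: 11 = 11
  side 2: 9 + 3 = 12
  side 3: 9 = 9
  side 4: 9 = 9
  side 5: 9 = 9
  side 6: 9 = 9
  side 7: 9 = 9
  side 8: 4 + 4 + 4 = 12
  side 9: 4 = 4
No arrangement into 8 tape sides stays within capacity, so 9 is optimal.

9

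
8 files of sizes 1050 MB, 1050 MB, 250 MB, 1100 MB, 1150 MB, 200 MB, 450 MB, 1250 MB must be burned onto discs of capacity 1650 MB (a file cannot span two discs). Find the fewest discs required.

5

Total = 1250 + 1150 + 1100 + 1050 + 1050 + 450 + 250 + 200 = 6500 MB.
Lower bound: ⌈6500/1650⌉ = 4 discs.
Also, 5 files each exceed 825 MB, and no two of those can share a disc, so at least 5 discs are needed.
A packing using 5 discs:
  disc 1: 1250 + 250 = 1500
  disc 2: 1150 + 450 = 1600
  disc 3: 1100 + 200 = 1300
  disc 4: 1050 = 1050
  disc 5: 1050 = 1050
This matches the lower bound, so 5 is optimal.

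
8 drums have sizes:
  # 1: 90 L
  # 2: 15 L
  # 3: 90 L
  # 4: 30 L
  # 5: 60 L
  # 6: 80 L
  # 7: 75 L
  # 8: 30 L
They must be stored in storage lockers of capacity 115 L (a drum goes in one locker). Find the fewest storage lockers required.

Total = 90 + 90 + 80 + 75 + 60 + 30 + 30 + 15 = 470 L.
Lower bound: ⌈470/115⌉ = 5 storage lockers.
A packing using 5 storage lockers:
  locker 1: 90 + 15 = 105
  locker 2: 90 = 90
  locker 3: 80 + 30 = 110
  locker 4: 75 + 30 = 105
  locker 5: 60 = 60
This matches the lower bound, so 5 is optimal.

5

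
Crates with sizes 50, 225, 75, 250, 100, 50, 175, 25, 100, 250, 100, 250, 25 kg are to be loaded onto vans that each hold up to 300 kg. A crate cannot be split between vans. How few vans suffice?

6

Total = 250 + 250 + 250 + 225 + 175 + 100 + 100 + 100 + 75 + 50 + 50 + 25 + 25 = 1675 kg.
Lower bound: ⌈1675/300⌉ = 6 vans.
A packing using 6 vans:
  van 1: 250 + 50 = 300
  van 2: 250 + 50 = 300
  van 3: 250 + 25 + 25 = 300
  van 4: 225 + 75 = 300
  van 5: 175 + 100 = 275
  van 6: 100 + 100 = 200
This matches the lower bound, so 6 is optimal.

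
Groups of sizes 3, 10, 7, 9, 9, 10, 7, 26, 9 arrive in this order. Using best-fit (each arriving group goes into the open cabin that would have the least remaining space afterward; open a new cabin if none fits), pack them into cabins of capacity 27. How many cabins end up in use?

4

  3 → cabin 1 (new)  [load 3/27]
  10 → cabin 1  [load 13/27]
  7 → cabin 1  [load 20/27]
  9 → cabin 2 (new)  [load 9/27]
  9 → cabin 2  [load 18/27]
  10 → cabin 3 (new)  [load 10/27]
  7 → cabin 1  [load 27/27]
  26 → cabin 4 (new)  [load 26/27]
  9 → cabin 2  [load 27/27]
4 cabins opened.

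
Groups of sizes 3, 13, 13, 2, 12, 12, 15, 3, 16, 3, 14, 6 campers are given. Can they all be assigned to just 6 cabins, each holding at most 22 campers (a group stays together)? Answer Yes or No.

No

Total = 112 campers; ⌈112/22⌉ = 6.
7 groups each exceed half the capacity and cannot share a cabin, forcing at least 7 cabins.
At least 7 cabins are required, but only 6 are allowed.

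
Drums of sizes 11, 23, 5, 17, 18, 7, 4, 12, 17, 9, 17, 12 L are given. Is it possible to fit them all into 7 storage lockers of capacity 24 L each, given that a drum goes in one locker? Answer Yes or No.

Yes

A valid assignment using 7 storage lockers:
  locker 1: 23 = 23
  locker 2: 18 + 5 = 23
  locker 3: 17 + 7 = 24
  locker 4: 17 + 4 = 21
  locker 5: 17 = 17
  locker 6: 12 + 12 = 24
  locker 7: 11 + 9 = 20
Every load is within 24 L, so 7 storage lockers suffice.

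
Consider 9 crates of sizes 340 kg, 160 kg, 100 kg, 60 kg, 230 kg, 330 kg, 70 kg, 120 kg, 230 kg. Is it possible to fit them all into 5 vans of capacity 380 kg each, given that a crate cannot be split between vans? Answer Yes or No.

Yes

A valid assignment using 5 vans:
  van 1: 340 = 340
  van 2: 330 = 330
  van 3: 230 + 120 = 350
  van 4: 230 + 100 = 330
  van 5: 160 + 70 + 60 = 290
Every load is within 380 kg, so 5 vans suffice.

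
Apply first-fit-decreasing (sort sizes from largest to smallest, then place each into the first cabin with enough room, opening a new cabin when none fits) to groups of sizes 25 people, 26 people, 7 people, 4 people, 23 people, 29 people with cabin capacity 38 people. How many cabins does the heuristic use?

4

Sorted descending: 29, 26, 25, 23, 7, 4.
  29 → cabin 1 (new)  [load 29/38]
  26 → cabin 2 (new)  [load 26/38]
  25 → cabin 3 (new)  [load 25/38]
  23 → cabin 4 (new)  [load 23/38]
  7 → cabin 1  [load 36/38]
  4 → cabin 2  [load 30/38]
4 cabins opened.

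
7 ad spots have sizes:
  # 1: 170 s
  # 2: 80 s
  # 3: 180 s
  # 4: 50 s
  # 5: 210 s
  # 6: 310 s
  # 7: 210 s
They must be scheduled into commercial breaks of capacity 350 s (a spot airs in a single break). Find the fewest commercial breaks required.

Total = 310 + 210 + 210 + 180 + 170 + 80 + 50 = 1210 s.
Lower bound: ⌈1210/350⌉ = 4 commercial breaks.
A packing using 4 commercial breaks:
  break 1: 310 = 310
  break 2: 210 + 80 + 50 = 340
  break 3: 210 = 210
  break 4: 180 + 170 = 350
This matches the lower bound, so 4 is optimal.

4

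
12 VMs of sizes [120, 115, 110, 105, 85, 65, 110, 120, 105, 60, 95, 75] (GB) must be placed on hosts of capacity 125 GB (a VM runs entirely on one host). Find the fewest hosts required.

11

Total = 120 + 120 + 115 + 110 + 110 + 105 + 105 + 95 + 85 + 75 + 65 + 60 = 1165 GB.
Lower bound: ⌈1165/125⌉ = 10 hosts.
Also, 11 VMs each exceed 125/2 GB, and no two of those can share a host, so at least 11 hosts are needed.
A packing using 11 hosts:
  host 1: 120 = 120
  host 2: 120 = 120
  host 3: 115 = 115
  host 4: 110 = 110
  host 5: 110 = 110
  host 6: 105 = 105
  host 7: 105 = 105
  host 8: 95 = 95
  host 9: 85 = 85
  host 10: 75 = 75
  host 11: 65 + 60 = 125
This matches the lower bound, so 11 is optimal.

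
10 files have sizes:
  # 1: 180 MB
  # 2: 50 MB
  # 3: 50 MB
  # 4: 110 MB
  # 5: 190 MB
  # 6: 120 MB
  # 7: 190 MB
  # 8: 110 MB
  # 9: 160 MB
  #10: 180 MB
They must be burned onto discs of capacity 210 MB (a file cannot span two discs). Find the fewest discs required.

8

Total = 190 + 190 + 180 + 180 + 160 + 120 + 110 + 110 + 50 + 50 = 1340 MB.
Lower bound: ⌈1340/210⌉ = 7 discs.
Also, 8 files each exceed 105 MB, and no two of those can share a disc, so at least 8 discs are needed.
A packing using 8 discs:
  disc 1: 190 = 190
  disc 2: 190 = 190
  disc 3: 180 = 180
  disc 4: 180 = 180
  disc 5: 160 + 50 = 210
  disc 6: 120 + 50 = 170
  disc 7: 110 = 110
  disc 8: 110 = 110
This matches the lower bound, so 8 is optimal.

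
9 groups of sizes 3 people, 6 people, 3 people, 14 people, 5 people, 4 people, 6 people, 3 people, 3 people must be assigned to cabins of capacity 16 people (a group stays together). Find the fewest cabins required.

Total = 14 + 6 + 6 + 5 + 4 + 3 + 3 + 3 + 3 = 47 people.
Lower bound: ⌈47/16⌉ = 3 cabins.
A packing using 4 cabins:
  cabin 1: 14 = 14
  cabin 2: 6 + 6 + 4 = 16
  cabin 3: 5 + 3 + 3 + 3 = 14
  cabin 4: 3 = 3
No arrangement into 3 cabins stays within capacity, so 4 is optimal.

4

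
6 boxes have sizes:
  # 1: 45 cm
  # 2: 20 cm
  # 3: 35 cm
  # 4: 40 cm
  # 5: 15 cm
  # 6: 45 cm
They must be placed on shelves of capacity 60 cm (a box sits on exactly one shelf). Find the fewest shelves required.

Total = 45 + 45 + 40 + 35 + 20 + 15 = 200 cm.
Lower bound: ⌈200/60⌉ = 4 shelves.
A packing using 4 shelves:
  shelf 1: 45 + 15 = 60
  shelf 2: 45 = 45
  shelf 3: 40 + 20 = 60
  shelf 4: 35 = 35
This matches the lower bound, so 4 is optimal.

4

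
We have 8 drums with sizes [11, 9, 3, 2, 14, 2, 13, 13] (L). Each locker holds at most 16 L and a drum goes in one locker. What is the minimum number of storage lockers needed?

5

Total = 14 + 13 + 13 + 11 + 9 + 3 + 2 + 2 = 67 L.
Lower bound: ⌈67/16⌉ = 5 storage lockers.
A packing using 5 storage lockers:
  locker 1: 14 + 2 = 16
  locker 2: 13 + 3 = 16
  locker 3: 13 + 2 = 15
  locker 4: 11 = 11
  locker 5: 9 = 9
This matches the lower bound, so 5 is optimal.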